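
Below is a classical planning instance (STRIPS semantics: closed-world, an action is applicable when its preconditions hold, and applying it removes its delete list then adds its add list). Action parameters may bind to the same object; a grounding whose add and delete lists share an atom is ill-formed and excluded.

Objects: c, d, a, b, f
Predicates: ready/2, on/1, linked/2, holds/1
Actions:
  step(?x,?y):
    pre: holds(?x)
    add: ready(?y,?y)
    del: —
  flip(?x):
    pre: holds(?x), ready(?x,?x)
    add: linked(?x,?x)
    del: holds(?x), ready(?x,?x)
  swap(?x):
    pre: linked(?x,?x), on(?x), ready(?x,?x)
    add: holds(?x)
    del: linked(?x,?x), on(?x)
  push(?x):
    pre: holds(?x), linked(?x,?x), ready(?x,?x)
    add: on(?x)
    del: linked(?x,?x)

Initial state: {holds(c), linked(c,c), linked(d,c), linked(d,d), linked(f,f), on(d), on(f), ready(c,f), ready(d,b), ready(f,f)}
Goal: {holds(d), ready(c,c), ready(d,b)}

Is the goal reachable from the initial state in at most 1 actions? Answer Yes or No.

1. step(c,c)  →  {holds(c), linked(c,c), linked(d,c), linked(d,d), linked(f,f), on(d), on(f), ready(c,c), ready(c,f), ready(d,b), ready(f,f)}
2. step(c,d)  →  {holds(c), linked(c,c), linked(d,c), linked(d,d), linked(f,f), on(d), on(f), ready(c,c), ready(c,f), ready(d,b), ready(d,d), ready(f,f)}
3. swap(d)  →  {holds(c), holds(d), linked(c,c), linked(d,c), linked(f,f), on(f), ready(c,c), ready(c,f), ready(d,b), ready(d,d), ready(f,f)}
optimal plan length = 3; 3 > 1

No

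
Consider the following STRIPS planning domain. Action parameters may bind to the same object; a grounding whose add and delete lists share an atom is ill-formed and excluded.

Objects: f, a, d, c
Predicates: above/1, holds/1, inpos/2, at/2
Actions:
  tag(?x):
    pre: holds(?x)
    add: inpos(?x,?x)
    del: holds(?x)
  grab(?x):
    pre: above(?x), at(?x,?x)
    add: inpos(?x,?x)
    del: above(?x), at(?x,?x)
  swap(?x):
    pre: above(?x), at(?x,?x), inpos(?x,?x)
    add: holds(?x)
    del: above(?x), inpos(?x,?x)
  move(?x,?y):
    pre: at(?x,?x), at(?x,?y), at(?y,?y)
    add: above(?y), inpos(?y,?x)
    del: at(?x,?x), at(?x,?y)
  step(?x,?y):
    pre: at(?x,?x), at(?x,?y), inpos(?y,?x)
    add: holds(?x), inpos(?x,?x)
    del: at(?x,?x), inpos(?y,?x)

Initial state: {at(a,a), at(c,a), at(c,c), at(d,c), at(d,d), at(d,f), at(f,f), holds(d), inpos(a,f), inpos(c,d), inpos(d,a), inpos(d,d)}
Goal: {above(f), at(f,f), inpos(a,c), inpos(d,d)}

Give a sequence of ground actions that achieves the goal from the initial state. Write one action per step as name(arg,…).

move(d,f); move(c,a)

1. move(d,f)  →  {above(f), at(a,a), at(c,a), at(c,c), at(d,c), at(f,f), holds(d), inpos(a,f), inpos(c,d), inpos(d,a), inpos(d,d), inpos(f,d)}
2. move(c,a)  →  {above(a), above(f), at(a,a), at(d,c), at(f,f), holds(d), inpos(a,c), inpos(a,f), inpos(c,d), inpos(d,a), inpos(d,d), inpos(f,d)}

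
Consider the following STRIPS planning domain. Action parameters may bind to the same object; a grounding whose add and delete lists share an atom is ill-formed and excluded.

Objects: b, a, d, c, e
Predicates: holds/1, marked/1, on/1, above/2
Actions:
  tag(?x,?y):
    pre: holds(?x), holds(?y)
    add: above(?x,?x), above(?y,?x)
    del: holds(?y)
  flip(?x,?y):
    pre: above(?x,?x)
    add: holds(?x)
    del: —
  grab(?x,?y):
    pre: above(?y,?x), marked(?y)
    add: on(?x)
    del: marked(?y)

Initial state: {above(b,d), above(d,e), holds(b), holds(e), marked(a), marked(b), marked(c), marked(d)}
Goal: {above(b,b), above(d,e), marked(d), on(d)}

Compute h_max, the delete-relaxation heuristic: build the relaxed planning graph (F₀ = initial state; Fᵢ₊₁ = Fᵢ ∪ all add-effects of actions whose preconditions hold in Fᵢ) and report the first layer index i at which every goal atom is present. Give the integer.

1

F0 = init (8 atoms)
F1 = F0 ∪ {above(b,b), above(b,e), above(e,b), above(e,e), on(d), on(e)}  (14 atoms)
goal ⊆ F1  ⇒  h_max = 1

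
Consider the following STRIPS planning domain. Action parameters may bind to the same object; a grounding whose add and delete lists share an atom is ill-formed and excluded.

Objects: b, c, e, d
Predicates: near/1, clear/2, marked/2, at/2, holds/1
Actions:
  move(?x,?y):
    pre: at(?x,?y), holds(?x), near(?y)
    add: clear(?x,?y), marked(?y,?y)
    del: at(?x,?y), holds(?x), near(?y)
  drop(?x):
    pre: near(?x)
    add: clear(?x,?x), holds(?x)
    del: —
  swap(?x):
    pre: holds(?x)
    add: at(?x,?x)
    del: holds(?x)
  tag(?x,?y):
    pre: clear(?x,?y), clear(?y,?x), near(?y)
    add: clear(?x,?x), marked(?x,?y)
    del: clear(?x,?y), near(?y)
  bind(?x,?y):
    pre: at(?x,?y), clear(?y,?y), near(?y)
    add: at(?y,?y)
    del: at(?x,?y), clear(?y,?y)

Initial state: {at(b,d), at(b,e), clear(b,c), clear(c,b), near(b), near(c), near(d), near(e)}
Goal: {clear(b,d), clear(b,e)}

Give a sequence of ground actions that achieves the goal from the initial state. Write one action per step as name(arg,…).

1. drop(b)  →  {at(b,d), at(b,e), clear(b,b), clear(b,c), clear(c,b), holds(b), near(b), near(c), near(d), near(e)}
2. move(b,e)  →  {at(b,d), clear(b,b), clear(b,c), clear(b,e), clear(c,b), marked(e,e), near(b), near(c), near(d)}
3. drop(b)  →  {at(b,d), clear(b,b), clear(b,c), clear(b,e), clear(c,b), holds(b), marked(e,e), near(b), near(c), near(d)}
4. move(b,d)  →  {clear(b,b), clear(b,c), clear(b,d), clear(b,e), clear(c,b), marked(d,d), marked(e,e), near(b), near(c)}

drop(b); move(b,e); drop(b); move(b,d)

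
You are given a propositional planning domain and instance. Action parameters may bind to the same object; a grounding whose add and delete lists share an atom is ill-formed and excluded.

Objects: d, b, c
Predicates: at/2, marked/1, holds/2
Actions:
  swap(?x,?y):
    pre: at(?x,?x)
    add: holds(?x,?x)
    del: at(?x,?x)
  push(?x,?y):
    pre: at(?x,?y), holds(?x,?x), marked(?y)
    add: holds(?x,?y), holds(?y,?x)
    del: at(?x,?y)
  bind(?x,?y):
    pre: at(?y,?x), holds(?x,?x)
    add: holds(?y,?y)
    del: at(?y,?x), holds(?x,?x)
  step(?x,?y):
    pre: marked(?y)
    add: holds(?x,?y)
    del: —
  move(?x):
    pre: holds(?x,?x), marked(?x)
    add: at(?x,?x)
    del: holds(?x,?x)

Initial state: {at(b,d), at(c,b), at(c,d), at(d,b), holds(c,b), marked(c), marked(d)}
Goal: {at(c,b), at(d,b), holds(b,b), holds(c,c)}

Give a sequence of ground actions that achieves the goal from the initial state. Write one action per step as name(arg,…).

1. step(d,d)  →  {at(b,d), at(c,b), at(c,d), at(d,b), holds(c,b), holds(d,d), marked(c), marked(d)}
2. bind(d,b)  →  {at(c,b), at(c,d), at(d,b), holds(b,b), holds(c,b), marked(c), marked(d)}
3. step(c,c)  →  {at(c,b), at(c,d), at(d,b), holds(b,b), holds(c,b), holds(c,c), marked(c), marked(d)}

step(d,d); bind(d,b); step(c,c)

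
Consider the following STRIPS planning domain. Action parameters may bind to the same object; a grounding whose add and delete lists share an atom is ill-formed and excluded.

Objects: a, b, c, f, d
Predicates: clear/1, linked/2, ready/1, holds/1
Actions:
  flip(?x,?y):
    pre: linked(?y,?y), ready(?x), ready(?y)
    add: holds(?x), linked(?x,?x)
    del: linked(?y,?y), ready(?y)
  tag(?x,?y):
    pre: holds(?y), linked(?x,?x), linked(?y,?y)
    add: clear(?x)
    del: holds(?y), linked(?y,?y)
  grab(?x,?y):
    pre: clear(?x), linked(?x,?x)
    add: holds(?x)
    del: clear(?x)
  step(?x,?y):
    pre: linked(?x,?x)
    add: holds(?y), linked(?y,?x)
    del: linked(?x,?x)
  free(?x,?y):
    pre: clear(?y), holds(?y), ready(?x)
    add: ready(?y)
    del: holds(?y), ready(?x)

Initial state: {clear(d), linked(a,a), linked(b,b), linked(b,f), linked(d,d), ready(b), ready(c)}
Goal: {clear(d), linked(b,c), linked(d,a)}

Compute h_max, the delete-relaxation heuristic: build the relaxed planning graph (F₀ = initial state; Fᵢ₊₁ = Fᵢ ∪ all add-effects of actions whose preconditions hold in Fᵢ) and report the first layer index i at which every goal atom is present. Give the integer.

F0 = init (7 atoms)
F1 = F0 ∪ {holds(a), holds(b), holds(c), holds(d), holds(f), linked(a,b), linked(a,d), linked(b,a), linked(b,d), linked(c,a), linked(c,b), linked(c,c), linked(c,d), linked(d,a), linked(d,b), linked(f,a), linked(f,b), linked(f,d)}  (25 atoms)
F2 = F1 ∪ {clear(a), clear(b), clear(c), linked(a,c), linked(b,c), linked(d,c), linked(f,c), ready(d)}  (33 atoms)
goal ⊆ F2  ⇒  h_max = 2

2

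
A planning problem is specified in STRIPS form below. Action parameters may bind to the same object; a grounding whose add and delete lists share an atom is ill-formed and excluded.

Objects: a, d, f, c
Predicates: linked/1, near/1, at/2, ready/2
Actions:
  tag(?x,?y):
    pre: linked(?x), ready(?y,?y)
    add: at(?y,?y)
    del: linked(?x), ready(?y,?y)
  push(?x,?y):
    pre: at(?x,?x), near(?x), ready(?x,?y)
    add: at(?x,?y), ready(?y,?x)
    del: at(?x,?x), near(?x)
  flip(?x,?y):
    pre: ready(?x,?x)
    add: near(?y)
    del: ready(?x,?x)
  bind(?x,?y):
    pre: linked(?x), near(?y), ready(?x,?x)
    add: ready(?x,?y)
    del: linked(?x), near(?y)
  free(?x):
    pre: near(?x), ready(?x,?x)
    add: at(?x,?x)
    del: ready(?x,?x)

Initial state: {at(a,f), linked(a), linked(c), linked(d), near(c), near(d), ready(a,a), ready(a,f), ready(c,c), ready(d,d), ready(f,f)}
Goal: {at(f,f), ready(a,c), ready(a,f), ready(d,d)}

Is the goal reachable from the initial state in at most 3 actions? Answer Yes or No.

Yes

1. tag(d,f)  →  {at(a,f), at(f,f), linked(a), linked(c), near(c), near(d), ready(a,a), ready(a,f), ready(c,c), ready(d,d)}
2. bind(a,c)  →  {at(a,f), at(f,f), linked(c), near(d), ready(a,a), ready(a,c), ready(a,f), ready(c,c), ready(d,d)}
optimal plan length = 2; 2 ≤ 3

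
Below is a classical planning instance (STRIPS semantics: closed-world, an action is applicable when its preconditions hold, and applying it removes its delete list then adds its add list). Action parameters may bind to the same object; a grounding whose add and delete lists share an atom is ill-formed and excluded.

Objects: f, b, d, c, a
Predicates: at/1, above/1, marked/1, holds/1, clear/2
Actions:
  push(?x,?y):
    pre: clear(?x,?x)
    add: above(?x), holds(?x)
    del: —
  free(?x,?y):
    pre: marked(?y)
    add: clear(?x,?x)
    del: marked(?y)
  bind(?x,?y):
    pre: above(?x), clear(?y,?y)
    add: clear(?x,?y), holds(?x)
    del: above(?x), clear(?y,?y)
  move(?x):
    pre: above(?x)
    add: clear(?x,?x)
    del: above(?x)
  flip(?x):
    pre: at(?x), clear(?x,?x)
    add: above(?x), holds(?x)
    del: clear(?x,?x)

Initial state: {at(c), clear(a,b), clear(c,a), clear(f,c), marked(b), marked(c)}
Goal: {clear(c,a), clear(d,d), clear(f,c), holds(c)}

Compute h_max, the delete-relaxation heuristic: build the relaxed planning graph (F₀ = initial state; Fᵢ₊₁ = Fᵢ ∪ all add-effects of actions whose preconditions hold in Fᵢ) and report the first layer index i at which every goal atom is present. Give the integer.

2

F0 = init (6 atoms)
F1 = F0 ∪ {clear(a,a), clear(b,b), clear(c,c), clear(d,d), clear(f,f)}  (11 atoms)
F2 = F1 ∪ {above(a), above(b), above(c), above(d), above(f), holds(a), holds(b), holds(c), holds(d), holds(f)}  (21 atoms)
goal ⊆ F2  ⇒  h_max = 2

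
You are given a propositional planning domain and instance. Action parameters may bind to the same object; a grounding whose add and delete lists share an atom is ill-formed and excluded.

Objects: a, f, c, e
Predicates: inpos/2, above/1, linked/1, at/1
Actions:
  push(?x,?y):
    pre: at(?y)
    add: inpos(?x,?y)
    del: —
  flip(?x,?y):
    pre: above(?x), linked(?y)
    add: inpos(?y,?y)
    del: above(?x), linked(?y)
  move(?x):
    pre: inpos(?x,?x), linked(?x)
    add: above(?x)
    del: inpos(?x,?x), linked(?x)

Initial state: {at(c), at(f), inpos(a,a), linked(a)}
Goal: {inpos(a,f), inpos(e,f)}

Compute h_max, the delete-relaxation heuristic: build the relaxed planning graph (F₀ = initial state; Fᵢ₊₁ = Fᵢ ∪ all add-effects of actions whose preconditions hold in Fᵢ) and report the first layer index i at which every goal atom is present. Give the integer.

1

F0 = init (4 atoms)
F1 = F0 ∪ {above(a), inpos(a,c), inpos(a,f), inpos(c,c), inpos(c,f), inpos(e,c), inpos(e,f), inpos(f,c), inpos(f,f)}  (13 atoms)
goal ⊆ F1  ⇒  h_max = 1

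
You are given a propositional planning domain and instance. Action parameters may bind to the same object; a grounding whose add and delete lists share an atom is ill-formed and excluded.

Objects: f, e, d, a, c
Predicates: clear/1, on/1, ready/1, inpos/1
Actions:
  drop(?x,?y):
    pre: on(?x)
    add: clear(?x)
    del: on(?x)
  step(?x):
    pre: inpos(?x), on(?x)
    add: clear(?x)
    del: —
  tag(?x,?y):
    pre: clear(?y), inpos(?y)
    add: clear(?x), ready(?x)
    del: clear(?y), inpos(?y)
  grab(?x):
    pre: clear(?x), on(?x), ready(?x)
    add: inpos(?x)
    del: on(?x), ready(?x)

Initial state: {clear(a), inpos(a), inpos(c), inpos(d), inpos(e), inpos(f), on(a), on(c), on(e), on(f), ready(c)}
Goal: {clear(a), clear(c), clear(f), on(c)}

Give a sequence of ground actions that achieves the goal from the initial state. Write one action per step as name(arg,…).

1. drop(f,f)  →  {clear(a), clear(f), inpos(a), inpos(c), inpos(d), inpos(e), inpos(f), on(a), on(c), on(e), ready(c)}
2. step(c)  →  {clear(a), clear(c), clear(f), inpos(a), inpos(c), inpos(d), inpos(e), inpos(f), on(a), on(c), on(e), ready(c)}

drop(f,f); step(c)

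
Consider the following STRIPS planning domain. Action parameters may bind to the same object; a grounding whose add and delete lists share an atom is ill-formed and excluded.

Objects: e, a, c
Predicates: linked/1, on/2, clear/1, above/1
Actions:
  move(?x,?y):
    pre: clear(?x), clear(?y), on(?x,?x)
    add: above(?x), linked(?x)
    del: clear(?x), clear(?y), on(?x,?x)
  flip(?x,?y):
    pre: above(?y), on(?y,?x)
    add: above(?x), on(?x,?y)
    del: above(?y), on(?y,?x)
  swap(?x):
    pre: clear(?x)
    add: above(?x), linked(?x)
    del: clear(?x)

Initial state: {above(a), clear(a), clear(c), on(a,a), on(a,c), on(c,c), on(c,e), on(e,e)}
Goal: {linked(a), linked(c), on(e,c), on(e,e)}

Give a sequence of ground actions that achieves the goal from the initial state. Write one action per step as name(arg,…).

move(a,a); move(c,c); flip(e,c)

1. move(a,a)  →  {above(a), clear(c), linked(a), on(a,c), on(c,c), on(c,e), on(e,e)}
2. move(c,c)  →  {above(a), above(c), linked(a), linked(c), on(a,c), on(c,e), on(e,e)}
3. flip(e,c)  →  {above(a), above(e), linked(a), linked(c), on(a,c), on(e,c), on(e,e)}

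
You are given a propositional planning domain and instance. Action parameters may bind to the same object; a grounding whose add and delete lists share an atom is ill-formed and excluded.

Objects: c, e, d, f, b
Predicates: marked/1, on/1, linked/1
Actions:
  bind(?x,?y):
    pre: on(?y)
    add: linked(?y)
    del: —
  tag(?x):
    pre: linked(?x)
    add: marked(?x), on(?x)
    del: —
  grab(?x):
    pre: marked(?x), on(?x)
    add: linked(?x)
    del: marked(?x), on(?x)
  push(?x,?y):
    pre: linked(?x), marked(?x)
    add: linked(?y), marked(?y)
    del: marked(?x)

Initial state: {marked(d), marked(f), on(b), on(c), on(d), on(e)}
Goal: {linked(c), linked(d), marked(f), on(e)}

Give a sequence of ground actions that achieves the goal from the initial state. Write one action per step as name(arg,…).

1. bind(c,c)  →  {linked(c), marked(d), marked(f), on(b), on(c), on(d), on(e)}
2. bind(c,d)  →  {linked(c), linked(d), marked(d), marked(f), on(b), on(c), on(d), on(e)}

bind(c,c); bind(c,d)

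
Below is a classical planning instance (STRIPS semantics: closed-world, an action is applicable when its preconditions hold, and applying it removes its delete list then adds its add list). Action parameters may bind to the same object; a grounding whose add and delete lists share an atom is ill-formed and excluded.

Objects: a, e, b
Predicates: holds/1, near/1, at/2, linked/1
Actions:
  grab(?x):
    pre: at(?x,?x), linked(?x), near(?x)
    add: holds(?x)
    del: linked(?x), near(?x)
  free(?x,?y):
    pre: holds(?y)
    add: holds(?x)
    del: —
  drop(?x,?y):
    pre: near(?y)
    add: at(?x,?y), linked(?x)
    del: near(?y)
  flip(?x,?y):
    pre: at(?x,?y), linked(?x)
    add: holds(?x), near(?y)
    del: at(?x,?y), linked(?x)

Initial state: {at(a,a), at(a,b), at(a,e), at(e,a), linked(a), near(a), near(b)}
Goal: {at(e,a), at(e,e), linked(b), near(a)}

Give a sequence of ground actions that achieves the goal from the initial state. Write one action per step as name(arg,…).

drop(b,b); flip(a,e); drop(e,e)

1. drop(b,b)  →  {at(a,a), at(a,b), at(a,e), at(b,b), at(e,a), linked(a), linked(b), near(a)}
2. flip(a,e)  →  {at(a,a), at(a,b), at(b,b), at(e,a), holds(a), linked(b), near(a), near(e)}
3. drop(e,e)  →  {at(a,a), at(a,b), at(b,b), at(e,a), at(e,e), holds(a), linked(b), linked(e), near(a)}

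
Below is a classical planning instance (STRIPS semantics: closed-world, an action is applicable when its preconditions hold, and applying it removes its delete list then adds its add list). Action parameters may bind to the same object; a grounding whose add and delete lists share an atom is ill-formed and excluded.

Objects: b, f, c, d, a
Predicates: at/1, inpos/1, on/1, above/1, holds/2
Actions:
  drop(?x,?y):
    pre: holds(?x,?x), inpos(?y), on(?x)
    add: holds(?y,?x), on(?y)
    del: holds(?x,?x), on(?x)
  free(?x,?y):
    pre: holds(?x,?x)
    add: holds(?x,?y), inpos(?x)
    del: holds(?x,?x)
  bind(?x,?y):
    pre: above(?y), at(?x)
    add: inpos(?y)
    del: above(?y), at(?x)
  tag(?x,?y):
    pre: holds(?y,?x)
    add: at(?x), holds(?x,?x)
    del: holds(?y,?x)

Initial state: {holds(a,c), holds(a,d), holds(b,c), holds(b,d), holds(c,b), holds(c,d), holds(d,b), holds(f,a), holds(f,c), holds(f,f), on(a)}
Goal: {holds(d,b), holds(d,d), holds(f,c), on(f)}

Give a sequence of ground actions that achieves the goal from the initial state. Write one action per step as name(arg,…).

free(f,b); tag(d,b); tag(a,f); drop(a,f)

1. free(f,b)  →  {holds(a,c), holds(a,d), holds(b,c), holds(b,d), holds(c,b), holds(c,d), holds(d,b), holds(f,a), holds(f,b), holds(f,c), inpos(f), on(a)}
2. tag(d,b)  →  {at(d), holds(a,c), holds(a,d), holds(b,c), holds(c,b), holds(c,d), holds(d,b), holds(d,d), holds(f,a), holds(f,b), holds(f,c), inpos(f), on(a)}
3. tag(a,f)  →  {at(a), at(d), holds(a,a), holds(a,c), holds(a,d), holds(b,c), holds(c,b), holds(c,d), holds(d,b), holds(d,d), holds(f,b), holds(f,c), inpos(f), on(a)}
4. drop(a,f)  →  {at(a), at(d), holds(a,c), holds(a,d), holds(b,c), holds(c,b), holds(c,d), holds(d,b), holds(d,d), holds(f,a), holds(f,b), holds(f,c), inpos(f), on(f)}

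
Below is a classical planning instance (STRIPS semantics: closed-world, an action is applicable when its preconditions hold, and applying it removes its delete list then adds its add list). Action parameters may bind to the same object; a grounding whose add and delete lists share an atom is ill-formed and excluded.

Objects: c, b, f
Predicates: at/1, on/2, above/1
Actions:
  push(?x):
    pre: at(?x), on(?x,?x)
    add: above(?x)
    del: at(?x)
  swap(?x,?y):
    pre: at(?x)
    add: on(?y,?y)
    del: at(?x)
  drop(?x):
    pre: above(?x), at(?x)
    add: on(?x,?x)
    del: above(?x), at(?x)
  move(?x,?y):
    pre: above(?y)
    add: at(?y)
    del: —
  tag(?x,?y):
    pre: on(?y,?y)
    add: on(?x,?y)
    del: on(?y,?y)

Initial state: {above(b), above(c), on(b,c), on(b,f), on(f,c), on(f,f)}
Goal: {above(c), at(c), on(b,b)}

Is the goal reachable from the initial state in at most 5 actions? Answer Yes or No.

Yes

1. move(c,c)  →  {above(b), above(c), at(c), on(b,c), on(b,f), on(f,c), on(f,f)}
2. swap(c,b)  →  {above(b), above(c), on(b,b), on(b,c), on(b,f), on(f,c), on(f,f)}
3. move(c,c)  →  {above(b), above(c), at(c), on(b,b), on(b,c), on(b,f), on(f,c), on(f,f)}
optimal plan length = 3; 3 ≤ 5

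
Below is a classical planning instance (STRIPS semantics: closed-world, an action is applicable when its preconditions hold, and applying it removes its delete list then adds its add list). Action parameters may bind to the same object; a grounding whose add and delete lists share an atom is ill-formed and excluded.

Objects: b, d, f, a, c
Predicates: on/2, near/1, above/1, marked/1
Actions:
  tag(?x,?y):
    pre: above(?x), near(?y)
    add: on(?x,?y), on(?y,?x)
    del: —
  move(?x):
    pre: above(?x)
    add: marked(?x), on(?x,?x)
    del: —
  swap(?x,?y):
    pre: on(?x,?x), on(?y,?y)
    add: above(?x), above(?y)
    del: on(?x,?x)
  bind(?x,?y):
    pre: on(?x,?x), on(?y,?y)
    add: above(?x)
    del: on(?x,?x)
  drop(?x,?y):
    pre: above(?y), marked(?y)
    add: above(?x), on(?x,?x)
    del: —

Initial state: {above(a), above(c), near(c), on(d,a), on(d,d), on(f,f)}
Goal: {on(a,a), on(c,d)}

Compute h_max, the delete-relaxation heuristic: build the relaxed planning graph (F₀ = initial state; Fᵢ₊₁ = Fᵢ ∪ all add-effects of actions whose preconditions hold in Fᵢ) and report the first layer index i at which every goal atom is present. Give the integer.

2

F0 = init (6 atoms)
F1 = F0 ∪ {above(d), above(f), marked(a), marked(c), on(a,a), on(a,c), on(c,a), on(c,c)}  (14 atoms)
F2 = F1 ∪ {above(b), marked(d), marked(f), on(b,b), on(c,d), on(c,f), on(d,c), on(f,c)}  (22 atoms)
goal ⊆ F2  ⇒  h_max = 2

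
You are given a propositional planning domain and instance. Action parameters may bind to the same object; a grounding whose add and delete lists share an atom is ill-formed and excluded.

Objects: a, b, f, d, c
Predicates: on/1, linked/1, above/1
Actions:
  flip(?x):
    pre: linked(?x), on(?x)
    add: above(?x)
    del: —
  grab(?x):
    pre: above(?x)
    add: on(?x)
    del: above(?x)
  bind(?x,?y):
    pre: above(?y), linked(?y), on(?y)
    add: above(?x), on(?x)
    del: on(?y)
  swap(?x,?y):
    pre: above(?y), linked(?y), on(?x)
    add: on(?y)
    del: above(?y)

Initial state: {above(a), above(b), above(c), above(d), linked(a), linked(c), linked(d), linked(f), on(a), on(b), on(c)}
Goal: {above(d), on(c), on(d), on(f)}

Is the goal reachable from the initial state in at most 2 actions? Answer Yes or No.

No

1. grab(d)  →  {above(a), above(b), above(c), linked(a), linked(c), linked(d), linked(f), on(a), on(b), on(c), on(d)}
2. flip(d)  →  {above(a), above(b), above(c), above(d), linked(a), linked(c), linked(d), linked(f), on(a), on(b), on(c), on(d)}
3. bind(f,a)  →  {above(a), above(b), above(c), above(d), above(f), linked(a), linked(c), linked(d), linked(f), on(b), on(c), on(d), on(f)}
optimal plan length = 3; 3 > 2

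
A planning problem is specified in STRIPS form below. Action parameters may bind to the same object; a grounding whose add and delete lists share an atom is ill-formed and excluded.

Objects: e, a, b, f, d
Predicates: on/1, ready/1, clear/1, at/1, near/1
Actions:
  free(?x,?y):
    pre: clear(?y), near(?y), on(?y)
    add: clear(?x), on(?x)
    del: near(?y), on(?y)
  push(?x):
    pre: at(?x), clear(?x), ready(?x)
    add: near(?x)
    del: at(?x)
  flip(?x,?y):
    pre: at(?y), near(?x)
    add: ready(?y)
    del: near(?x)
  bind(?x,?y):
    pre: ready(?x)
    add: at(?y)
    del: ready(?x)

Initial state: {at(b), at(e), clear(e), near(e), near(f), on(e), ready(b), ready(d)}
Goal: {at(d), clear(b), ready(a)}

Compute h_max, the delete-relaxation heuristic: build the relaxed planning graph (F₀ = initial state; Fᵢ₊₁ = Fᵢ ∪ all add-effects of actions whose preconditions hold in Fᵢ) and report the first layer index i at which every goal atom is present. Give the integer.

F0 = init (8 atoms)
F1 = F0 ∪ {at(a), at(d), at(f), clear(a), clear(b), clear(d), clear(f), on(a), on(b), on(d), on(f), ready(e)}  (20 atoms)
F2 = F1 ∪ {near(b), near(d), ready(a), ready(f)}  (24 atoms)
goal ⊆ F2  ⇒  h_max = 2

2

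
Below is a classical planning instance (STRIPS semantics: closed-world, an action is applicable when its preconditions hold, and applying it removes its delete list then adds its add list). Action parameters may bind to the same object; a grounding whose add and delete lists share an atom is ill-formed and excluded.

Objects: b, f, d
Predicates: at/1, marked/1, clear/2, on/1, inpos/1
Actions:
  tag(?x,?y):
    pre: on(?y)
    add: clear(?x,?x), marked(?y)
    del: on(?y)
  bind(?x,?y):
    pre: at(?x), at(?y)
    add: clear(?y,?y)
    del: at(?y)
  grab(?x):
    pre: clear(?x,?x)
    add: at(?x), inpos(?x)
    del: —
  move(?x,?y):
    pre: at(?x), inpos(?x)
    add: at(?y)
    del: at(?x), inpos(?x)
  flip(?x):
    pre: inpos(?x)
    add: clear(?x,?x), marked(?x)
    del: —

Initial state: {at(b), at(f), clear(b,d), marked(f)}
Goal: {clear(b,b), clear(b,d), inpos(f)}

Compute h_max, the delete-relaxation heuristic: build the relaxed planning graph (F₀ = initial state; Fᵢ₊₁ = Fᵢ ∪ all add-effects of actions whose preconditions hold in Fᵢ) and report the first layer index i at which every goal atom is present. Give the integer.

2

F0 = init (4 atoms)
F1 = F0 ∪ {clear(b,b), clear(f,f)}  (6 atoms)
F2 = F1 ∪ {inpos(b), inpos(f)}  (8 atoms)
goal ⊆ F2  ⇒  h_max = 2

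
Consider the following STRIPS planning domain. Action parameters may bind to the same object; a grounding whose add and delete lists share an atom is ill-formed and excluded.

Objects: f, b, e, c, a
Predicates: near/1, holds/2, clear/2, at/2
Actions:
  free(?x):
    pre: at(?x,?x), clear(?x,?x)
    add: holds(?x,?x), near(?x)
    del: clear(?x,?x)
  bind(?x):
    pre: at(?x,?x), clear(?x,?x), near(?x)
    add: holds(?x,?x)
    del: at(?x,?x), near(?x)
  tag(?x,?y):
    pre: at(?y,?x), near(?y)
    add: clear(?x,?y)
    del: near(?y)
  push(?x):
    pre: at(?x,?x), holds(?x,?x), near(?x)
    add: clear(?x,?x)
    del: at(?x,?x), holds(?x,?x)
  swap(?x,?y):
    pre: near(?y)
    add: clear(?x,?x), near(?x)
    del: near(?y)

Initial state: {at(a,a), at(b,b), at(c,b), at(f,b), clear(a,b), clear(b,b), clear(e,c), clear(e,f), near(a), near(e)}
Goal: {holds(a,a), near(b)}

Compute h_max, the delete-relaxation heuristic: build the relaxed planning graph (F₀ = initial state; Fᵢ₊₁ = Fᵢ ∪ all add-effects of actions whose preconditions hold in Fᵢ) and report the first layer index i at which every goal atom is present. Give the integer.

2

F0 = init (10 atoms)
F1 = F0 ∪ {clear(a,a), clear(c,c), clear(e,e), clear(f,f), holds(b,b), near(b), near(c), near(f)}  (18 atoms)
F2 = F1 ∪ {clear(b,c), clear(b,f), holds(a,a)}  (21 atoms)
goal ⊆ F2  ⇒  h_max = 2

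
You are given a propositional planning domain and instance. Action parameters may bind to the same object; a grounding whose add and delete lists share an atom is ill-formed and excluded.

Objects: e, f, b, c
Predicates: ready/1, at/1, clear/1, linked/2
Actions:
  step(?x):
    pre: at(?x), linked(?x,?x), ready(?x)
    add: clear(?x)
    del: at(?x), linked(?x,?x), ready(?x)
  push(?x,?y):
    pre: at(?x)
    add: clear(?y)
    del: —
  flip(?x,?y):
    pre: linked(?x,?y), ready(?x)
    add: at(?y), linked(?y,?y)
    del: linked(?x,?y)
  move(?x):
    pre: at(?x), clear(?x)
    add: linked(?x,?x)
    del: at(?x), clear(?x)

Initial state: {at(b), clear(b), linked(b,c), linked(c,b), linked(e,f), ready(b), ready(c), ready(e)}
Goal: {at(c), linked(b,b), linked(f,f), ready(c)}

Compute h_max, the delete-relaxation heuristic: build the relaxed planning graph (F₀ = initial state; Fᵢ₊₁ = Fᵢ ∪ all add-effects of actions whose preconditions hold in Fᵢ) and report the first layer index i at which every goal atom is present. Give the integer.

1

F0 = init (8 atoms)
F1 = F0 ∪ {at(c), at(f), clear(c), clear(e), clear(f), linked(b,b), linked(c,c), linked(f,f)}  (16 atoms)
goal ⊆ F1  ⇒  h_max = 1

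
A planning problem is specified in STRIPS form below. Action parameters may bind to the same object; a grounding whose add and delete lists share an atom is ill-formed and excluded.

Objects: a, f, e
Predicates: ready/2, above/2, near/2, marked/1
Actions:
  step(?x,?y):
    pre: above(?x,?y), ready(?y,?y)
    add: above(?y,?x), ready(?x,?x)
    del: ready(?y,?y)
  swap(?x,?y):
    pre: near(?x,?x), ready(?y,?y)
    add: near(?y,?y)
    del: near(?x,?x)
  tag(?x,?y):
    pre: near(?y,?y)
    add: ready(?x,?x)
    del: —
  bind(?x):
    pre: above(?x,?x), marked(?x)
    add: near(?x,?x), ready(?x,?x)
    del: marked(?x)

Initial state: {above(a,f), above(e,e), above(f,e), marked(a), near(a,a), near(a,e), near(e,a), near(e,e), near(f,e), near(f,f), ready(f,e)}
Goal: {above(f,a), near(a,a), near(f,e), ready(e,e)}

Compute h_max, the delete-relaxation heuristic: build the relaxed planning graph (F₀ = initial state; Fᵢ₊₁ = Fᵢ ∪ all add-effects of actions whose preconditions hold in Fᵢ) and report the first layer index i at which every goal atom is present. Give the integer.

F0 = init (11 atoms)
F1 = F0 ∪ {ready(a,a), ready(e,e), ready(f,f)}  (14 atoms)
F2 = F1 ∪ {above(e,f), above(f,a)}  (16 atoms)
goal ⊆ F2  ⇒  h_max = 2

2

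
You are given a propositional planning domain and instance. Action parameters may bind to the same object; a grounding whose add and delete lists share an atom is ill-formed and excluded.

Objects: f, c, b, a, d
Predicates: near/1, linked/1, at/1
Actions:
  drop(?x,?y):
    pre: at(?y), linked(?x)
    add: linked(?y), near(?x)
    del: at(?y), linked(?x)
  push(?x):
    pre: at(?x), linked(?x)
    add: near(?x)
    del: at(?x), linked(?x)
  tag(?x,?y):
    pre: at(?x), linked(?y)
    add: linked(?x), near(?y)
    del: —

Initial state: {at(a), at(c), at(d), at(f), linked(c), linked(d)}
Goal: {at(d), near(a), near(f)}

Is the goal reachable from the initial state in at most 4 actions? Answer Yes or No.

1. drop(c,f)  →  {at(a), at(c), at(d), linked(d), linked(f), near(c)}
2. drop(f,a)  →  {at(c), at(d), linked(a), linked(d), near(c), near(f)}
3. drop(a,c)  →  {at(d), linked(c), linked(d), near(a), near(c), near(f)}
optimal plan length = 3; 3 ≤ 4

Yes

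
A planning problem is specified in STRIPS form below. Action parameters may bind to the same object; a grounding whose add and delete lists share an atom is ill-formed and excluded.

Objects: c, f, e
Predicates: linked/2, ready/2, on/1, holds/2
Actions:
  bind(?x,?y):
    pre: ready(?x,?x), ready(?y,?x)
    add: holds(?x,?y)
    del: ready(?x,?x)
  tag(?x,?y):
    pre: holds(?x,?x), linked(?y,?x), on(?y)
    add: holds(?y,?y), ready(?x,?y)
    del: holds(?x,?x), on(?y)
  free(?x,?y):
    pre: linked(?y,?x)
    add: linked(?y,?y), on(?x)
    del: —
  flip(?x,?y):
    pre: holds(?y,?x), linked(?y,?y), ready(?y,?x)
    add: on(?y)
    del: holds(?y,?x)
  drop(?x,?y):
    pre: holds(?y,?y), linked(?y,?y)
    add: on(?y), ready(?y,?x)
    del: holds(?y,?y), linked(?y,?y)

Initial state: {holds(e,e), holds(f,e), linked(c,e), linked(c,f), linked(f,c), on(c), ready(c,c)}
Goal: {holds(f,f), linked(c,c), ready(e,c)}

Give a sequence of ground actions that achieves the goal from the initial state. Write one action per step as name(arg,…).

1. tag(e,c)  →  {holds(c,c), holds(f,e), linked(c,e), linked(c,f), linked(f,c), ready(c,c), ready(e,c)}
2. free(f,c)  →  {holds(c,c), holds(f,e), linked(c,c), linked(c,e), linked(c,f), linked(f,c), on(f), ready(c,c), ready(e,c)}
3. tag(c,f)  →  {holds(f,e), holds(f,f), linked(c,c), linked(c,e), linked(c,f), linked(f,c), ready(c,c), ready(c,f), ready(e,c)}

tag(e,c); free(f,c); tag(c,f)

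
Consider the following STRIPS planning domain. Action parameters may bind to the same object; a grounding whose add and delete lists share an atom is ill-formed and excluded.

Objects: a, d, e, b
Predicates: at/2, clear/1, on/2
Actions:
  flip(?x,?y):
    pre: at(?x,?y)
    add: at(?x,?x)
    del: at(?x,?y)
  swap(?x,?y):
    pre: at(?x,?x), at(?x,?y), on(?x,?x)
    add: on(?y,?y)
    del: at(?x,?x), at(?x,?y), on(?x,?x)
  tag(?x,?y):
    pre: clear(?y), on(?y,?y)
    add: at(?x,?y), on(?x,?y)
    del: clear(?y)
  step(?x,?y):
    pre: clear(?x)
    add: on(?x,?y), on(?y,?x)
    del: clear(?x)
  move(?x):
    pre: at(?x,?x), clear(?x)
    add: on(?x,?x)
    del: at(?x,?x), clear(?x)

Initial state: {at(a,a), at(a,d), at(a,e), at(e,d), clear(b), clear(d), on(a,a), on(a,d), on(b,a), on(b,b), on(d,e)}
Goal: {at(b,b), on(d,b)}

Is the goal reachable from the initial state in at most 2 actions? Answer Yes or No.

1. tag(b,b)  →  {at(a,a), at(a,d), at(a,e), at(b,b), at(e,d), clear(d), on(a,a), on(a,d), on(b,a), on(b,b), on(d,e)}
2. step(d,b)  →  {at(a,a), at(a,d), at(a,e), at(b,b), at(e,d), on(a,a), on(a,d), on(b,a), on(b,b), on(b,d), on(d,b), on(d,e)}
optimal plan length = 2; 2 ≤ 2

Yes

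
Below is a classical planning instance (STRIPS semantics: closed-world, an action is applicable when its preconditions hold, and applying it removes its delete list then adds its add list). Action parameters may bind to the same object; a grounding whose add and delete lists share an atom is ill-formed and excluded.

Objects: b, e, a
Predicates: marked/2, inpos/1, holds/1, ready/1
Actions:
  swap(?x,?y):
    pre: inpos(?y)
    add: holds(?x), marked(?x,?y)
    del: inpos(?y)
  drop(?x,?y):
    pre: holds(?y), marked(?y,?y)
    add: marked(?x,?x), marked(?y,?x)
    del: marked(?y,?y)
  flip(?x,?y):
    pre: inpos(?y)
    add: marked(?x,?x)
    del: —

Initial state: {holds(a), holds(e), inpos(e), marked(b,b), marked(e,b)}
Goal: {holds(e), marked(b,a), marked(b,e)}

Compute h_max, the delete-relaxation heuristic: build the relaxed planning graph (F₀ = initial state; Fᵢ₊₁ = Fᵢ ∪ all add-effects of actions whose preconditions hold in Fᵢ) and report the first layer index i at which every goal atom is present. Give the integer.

2

F0 = init (5 atoms)
F1 = F0 ∪ {holds(b), marked(a,a), marked(a,e), marked(b,e), marked(e,e)}  (10 atoms)
F2 = F1 ∪ {marked(a,b), marked(b,a), marked(e,a)}  (13 atoms)
goal ⊆ F2  ⇒  h_max = 2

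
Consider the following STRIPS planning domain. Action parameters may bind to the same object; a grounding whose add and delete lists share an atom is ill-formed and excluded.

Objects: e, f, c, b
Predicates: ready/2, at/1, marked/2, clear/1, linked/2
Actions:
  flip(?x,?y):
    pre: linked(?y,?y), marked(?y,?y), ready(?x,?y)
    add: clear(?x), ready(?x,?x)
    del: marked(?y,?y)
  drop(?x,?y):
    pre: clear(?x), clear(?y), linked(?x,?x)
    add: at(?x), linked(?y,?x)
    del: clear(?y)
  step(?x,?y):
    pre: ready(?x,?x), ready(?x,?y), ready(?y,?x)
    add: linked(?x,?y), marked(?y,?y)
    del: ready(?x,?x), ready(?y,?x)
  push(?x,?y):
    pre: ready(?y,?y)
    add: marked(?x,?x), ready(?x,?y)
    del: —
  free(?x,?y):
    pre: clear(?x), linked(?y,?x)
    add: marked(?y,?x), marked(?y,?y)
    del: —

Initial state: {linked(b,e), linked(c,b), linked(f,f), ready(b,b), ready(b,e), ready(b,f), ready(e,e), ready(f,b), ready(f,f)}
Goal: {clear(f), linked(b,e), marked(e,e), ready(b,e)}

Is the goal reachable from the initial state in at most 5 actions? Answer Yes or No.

1. step(e,e)  →  {linked(b,e), linked(c,b), linked(e,e), linked(f,f), marked(e,e), ready(b,b), ready(b,e), ready(b,f), ready(f,b), ready(f,f)}
2. step(b,f)  →  {linked(b,e), linked(b,f), linked(c,b), linked(e,e), linked(f,f), marked(e,e), marked(f,f), ready(b,e), ready(b,f), ready(f,f)}
3. flip(f,f)  →  {clear(f), linked(b,e), linked(b,f), linked(c,b), linked(e,e), linked(f,f), marked(e,e), ready(b,e), ready(b,f), ready(f,f)}
optimal plan length = 3; 3 ≤ 5

Yes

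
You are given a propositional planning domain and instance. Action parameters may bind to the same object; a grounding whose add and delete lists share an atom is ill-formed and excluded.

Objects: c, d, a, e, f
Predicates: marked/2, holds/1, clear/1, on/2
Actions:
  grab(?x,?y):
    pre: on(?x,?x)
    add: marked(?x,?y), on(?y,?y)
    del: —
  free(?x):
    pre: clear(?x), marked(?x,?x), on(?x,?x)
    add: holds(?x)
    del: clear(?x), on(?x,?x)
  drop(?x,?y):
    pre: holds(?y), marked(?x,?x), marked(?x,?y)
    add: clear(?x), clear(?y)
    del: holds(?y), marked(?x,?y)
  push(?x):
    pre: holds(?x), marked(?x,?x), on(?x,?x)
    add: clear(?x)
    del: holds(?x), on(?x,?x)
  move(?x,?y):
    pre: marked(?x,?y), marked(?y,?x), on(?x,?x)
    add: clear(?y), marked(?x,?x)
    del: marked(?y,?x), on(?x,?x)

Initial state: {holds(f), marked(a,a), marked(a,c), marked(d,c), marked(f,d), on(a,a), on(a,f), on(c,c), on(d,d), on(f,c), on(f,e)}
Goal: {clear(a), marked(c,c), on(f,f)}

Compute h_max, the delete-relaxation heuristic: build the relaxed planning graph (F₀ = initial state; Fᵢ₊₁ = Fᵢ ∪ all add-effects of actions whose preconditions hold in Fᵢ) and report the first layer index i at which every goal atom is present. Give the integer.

F0 = init (11 atoms)
F1 = F0 ∪ {marked(a,d), marked(a,e), marked(a,f), marked(c,a), marked(c,c), marked(c,d), marked(c,e), marked(c,f), marked(d,a), marked(d,d), marked(d,e), marked(d,f), on(e,e), on(f,f)}  (25 atoms)
F2 = F1 ∪ {clear(a), clear(c), clear(d), clear(f), marked(e,a), marked(e,c), marked(e,d), marked(e,e), marked(e,f), marked(f,a), marked(f,c), marked(f,e), marked(f,f)}  (38 atoms)
goal ⊆ F2  ⇒  h_max = 2

2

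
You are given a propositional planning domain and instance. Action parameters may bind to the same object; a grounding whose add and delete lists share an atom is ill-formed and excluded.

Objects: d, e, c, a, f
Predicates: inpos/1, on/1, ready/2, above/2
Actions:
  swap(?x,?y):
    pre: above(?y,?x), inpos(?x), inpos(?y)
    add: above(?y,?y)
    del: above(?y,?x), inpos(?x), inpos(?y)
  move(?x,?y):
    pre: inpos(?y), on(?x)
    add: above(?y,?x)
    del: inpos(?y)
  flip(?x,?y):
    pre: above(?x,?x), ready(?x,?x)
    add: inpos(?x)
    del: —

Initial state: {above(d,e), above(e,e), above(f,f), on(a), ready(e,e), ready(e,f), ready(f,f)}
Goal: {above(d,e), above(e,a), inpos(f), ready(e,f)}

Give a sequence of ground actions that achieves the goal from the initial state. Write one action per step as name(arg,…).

1. flip(e,d)  →  {above(d,e), above(e,e), above(f,f), inpos(e), on(a), ready(e,e), ready(e,f), ready(f,f)}
2. move(a,e)  →  {above(d,e), above(e,a), above(e,e), above(f,f), on(a), ready(e,e), ready(e,f), ready(f,f)}
3. flip(f,d)  →  {above(d,e), above(e,a), above(e,e), above(f,f), inpos(f), on(a), ready(e,e), ready(e,f), ready(f,f)}

flip(e,d); move(a,e); flip(f,d)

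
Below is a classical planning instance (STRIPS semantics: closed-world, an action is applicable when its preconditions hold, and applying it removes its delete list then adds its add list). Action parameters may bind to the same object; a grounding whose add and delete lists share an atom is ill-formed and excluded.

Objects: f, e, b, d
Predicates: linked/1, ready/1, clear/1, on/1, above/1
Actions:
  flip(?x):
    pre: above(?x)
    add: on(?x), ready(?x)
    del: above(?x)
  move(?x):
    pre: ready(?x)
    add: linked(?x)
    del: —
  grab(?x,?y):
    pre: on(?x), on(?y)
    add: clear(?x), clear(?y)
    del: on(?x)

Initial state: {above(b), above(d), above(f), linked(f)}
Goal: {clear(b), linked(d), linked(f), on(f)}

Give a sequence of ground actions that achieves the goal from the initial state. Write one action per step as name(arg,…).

flip(f); flip(b); flip(d); move(d); grab(b,f)

1. flip(f)  →  {above(b), above(d), linked(f), on(f), ready(f)}
2. flip(b)  →  {above(d), linked(f), on(b), on(f), ready(b), ready(f)}
3. flip(d)  →  {linked(f), on(b), on(d), on(f), ready(b), ready(d), ready(f)}
4. move(d)  →  {linked(d), linked(f), on(b), on(d), on(f), ready(b), ready(d), ready(f)}
5. grab(b,f)  →  {clear(b), clear(f), linked(d), linked(f), on(d), on(f), ready(b), ready(d), ready(f)}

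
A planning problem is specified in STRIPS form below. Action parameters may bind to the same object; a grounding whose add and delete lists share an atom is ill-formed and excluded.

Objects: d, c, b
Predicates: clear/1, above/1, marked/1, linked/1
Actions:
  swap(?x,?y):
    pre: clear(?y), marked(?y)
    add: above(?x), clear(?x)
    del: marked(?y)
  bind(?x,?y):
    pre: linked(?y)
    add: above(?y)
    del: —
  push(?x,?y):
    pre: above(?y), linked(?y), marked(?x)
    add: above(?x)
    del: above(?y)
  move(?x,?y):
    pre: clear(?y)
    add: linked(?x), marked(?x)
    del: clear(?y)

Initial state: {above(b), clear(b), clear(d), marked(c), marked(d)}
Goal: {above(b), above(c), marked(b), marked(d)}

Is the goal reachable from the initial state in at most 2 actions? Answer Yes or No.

1. swap(c,d)  →  {above(b), above(c), clear(b), clear(c), clear(d), marked(c)}
2. move(d,d)  →  {above(b), above(c), clear(b), clear(c), linked(d), marked(c), marked(d)}
3. move(b,c)  →  {above(b), above(c), clear(b), linked(b), linked(d), marked(b), marked(c), marked(d)}
optimal plan length = 3; 3 > 2

No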